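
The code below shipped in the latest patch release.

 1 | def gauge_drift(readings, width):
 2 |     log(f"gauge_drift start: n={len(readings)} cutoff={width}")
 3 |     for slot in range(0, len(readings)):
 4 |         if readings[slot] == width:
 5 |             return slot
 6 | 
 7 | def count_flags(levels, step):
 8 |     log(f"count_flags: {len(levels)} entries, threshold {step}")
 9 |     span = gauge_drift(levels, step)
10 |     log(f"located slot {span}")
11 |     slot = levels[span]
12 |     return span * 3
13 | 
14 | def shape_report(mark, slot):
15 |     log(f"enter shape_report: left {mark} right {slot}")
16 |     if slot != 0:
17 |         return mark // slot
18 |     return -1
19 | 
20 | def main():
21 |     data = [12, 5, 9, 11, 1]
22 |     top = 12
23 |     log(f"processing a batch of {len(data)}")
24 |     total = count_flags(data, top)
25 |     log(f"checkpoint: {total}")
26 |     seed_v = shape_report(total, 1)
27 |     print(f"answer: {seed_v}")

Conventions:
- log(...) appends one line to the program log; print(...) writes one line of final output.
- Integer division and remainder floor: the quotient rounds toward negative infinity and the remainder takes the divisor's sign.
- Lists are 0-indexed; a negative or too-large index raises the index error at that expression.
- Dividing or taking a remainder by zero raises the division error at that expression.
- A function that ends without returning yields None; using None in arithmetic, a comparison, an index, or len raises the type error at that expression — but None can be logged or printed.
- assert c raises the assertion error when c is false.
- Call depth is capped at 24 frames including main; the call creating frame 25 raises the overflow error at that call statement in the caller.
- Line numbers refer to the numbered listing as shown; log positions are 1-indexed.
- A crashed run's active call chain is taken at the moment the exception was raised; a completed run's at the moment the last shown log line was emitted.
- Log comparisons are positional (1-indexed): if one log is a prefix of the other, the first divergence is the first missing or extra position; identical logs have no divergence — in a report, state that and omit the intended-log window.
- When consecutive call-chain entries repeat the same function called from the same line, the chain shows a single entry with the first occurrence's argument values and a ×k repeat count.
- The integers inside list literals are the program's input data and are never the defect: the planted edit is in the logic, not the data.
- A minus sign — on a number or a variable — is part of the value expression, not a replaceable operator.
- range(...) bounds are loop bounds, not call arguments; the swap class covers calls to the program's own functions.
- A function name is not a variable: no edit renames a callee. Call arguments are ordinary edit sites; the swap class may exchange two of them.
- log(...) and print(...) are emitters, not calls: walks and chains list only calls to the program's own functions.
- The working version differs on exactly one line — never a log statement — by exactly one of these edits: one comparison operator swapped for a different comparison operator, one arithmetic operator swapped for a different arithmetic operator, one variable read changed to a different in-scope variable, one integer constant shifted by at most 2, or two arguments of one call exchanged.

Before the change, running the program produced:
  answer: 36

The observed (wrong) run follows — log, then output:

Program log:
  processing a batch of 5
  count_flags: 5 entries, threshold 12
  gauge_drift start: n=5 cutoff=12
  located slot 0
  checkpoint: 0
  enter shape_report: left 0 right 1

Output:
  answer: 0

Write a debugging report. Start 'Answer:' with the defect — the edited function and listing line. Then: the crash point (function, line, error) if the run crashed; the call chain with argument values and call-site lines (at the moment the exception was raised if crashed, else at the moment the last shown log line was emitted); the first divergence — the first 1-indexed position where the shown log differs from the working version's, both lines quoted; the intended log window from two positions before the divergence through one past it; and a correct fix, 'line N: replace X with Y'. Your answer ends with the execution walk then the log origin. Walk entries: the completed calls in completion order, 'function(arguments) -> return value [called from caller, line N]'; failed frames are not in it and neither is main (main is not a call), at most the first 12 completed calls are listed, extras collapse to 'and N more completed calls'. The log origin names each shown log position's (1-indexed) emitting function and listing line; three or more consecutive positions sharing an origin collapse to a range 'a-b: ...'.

Answer: the defect is in count_flags at line 12.
Core observation: Everything matches until log position 5, which reads 'checkpoint: 0' in place of 'checkpoint: 36'.
Call chain: main -> shape_report(0, 1) (called at line 26).
First divergence: position 5; shown 'checkpoint: 0' vs intended 'checkpoint: 36'.
Intended log window:
  3: gauge_drift start: n=5 cutoff=12
  4: located slot 0
  5: checkpoint: 36
  6: enter shape_report: left 36 right 1
Execution walk:
  gauge_drift([12, 5, 9, 11, 1], 12) -> 0  [called from count_flags, line 9]
  count_flags([12, 5, 9, 11, 1], 12) -> 0  [called from main, line 24]
  shape_report(0, 1) -> 0  [called from main, line 26]
Origin of each log line:
  1: from main, line 23
  2: from count_flags, line 8
  3: from gauge_drift, line 2
  4: from count_flags, line 10
  5: from main, line 25
  6: from shape_report, line 15
A correct fix: line 12: replace `span` with `slot`.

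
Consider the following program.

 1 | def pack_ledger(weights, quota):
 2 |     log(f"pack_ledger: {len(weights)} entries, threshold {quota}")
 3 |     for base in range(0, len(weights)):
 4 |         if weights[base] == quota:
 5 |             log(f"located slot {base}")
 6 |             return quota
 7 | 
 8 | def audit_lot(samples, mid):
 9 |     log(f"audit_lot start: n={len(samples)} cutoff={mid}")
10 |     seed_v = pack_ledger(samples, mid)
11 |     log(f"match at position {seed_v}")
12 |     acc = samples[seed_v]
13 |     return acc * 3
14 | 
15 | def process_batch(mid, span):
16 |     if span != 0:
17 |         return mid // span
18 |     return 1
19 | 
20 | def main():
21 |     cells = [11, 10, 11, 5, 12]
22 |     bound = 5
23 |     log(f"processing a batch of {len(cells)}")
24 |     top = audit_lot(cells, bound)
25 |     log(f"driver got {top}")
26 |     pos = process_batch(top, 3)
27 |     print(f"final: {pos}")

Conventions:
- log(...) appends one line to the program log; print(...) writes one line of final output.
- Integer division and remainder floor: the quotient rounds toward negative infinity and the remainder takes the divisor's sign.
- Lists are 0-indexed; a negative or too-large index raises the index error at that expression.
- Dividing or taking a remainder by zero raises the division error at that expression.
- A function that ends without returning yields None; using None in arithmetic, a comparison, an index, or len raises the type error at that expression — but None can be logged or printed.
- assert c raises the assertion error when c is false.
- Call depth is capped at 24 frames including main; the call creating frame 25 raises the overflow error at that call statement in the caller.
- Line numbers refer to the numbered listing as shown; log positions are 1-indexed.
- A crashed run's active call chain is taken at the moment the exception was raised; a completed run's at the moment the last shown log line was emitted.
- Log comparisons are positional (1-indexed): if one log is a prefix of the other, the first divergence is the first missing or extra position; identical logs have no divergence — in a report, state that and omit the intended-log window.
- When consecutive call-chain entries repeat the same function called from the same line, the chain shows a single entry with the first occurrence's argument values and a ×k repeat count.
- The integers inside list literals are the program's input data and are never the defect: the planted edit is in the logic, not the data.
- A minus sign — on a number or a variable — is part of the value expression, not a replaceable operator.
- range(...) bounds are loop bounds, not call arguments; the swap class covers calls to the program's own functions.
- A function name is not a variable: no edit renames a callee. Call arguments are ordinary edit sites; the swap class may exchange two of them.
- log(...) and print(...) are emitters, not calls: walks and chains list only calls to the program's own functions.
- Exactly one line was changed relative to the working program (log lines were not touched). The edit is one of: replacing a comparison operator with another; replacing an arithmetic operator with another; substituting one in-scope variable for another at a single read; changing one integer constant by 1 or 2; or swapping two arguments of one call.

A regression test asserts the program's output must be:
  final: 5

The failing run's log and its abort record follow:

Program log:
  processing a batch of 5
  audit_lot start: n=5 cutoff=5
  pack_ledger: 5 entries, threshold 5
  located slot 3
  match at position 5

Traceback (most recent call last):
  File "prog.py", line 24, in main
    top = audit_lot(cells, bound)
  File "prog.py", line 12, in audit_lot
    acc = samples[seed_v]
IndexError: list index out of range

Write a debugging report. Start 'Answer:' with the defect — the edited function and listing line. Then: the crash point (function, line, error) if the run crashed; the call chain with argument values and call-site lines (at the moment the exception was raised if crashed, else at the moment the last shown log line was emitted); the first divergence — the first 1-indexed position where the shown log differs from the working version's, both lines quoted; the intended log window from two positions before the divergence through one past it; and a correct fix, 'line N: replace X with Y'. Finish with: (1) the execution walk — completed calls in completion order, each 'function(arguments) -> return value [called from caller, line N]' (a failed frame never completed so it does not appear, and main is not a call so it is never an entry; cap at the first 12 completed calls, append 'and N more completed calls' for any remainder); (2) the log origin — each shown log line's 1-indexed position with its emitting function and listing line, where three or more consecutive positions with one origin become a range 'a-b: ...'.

Answer: the defect is in pack_ledger at line 6.
Key fact: The earliest visible damage is log position 5 — 'match at position 5' rather than the intended 'match at position 3'.
Crash: audit_lot, line 12, IndexError.
Call chain: main -> audit_lot([11, 10, 11, 5, 12], 5) (called at line 24).
First divergence: at position 5 the run shows 'match at position 5' where the working version logs 'match at position 3'.
Intended log window:
  3: pack_ledger: 5 entries, threshold 5
  4: located slot 3
  5: match at position 3
  6: driver got 15
Execution walk:
  pack_ledger([11, 10, 11, 5, 12], 5) -> 5  [called from audit_lot, line 10]
Log line origins:
  1: from main, line 23
  2: from audit_lot, line 9
  3: from pack_ledger, line 2
  4: from pack_ledger, line 5
  5: from audit_lot, line 11
A correct fix: line 6: replace `quota` with `base`.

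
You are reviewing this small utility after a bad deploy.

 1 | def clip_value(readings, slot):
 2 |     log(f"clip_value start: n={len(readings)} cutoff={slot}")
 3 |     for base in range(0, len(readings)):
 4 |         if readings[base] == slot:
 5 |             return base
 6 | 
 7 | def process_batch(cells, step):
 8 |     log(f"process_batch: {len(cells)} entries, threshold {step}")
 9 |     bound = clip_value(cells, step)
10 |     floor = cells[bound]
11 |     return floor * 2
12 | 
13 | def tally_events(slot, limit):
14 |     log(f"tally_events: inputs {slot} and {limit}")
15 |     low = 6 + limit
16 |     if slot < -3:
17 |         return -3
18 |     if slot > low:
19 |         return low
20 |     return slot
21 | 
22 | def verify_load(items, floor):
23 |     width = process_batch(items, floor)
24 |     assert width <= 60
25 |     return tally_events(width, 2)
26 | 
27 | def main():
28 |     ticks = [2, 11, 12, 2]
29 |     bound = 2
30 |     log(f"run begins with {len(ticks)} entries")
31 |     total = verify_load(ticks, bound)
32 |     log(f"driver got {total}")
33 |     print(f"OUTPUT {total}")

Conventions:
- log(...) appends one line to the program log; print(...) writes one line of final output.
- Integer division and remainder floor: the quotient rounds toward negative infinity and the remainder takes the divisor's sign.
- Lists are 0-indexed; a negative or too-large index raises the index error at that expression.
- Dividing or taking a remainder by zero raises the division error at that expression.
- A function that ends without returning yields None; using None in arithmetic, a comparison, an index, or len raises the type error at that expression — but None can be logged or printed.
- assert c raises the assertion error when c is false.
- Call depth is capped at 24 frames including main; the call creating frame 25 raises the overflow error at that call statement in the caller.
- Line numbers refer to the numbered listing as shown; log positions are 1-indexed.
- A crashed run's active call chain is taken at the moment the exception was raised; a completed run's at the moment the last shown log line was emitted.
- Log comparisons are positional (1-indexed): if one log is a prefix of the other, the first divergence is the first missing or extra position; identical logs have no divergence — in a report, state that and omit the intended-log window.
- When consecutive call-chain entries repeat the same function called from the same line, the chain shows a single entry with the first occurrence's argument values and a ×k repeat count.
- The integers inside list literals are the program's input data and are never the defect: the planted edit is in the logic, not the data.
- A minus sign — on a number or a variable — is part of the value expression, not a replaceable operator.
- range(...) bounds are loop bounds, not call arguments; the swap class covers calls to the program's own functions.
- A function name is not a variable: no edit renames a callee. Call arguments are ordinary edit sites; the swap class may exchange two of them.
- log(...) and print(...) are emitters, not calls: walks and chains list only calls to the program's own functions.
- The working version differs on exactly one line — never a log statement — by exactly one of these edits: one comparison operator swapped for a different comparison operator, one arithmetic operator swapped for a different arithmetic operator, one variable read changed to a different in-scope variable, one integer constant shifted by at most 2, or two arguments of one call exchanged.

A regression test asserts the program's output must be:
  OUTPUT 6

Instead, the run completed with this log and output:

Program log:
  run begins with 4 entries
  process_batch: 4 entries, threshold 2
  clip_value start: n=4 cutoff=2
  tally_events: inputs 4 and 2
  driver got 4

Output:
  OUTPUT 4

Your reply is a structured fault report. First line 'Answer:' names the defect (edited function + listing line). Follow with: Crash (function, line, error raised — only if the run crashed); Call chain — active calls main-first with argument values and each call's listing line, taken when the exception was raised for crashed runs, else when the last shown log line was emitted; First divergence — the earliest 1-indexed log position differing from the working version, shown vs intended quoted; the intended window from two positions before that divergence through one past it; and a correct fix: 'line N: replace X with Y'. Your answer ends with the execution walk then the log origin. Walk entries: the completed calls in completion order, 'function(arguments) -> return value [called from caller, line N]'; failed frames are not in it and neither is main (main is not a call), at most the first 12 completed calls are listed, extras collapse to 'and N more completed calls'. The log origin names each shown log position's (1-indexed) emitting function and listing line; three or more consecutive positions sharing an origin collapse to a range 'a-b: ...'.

Answer: the defect is in process_batch at line 11.
Key observation: The log first diverges at position 4: the faulty run prints 'tally_events: inputs 4 and 2' where the working version prints 'tally_events: inputs 6 and 2'.
Call chain: main.
First divergence: position 4 — the shown line 'tally_events: inputs 4 and 2' should read 'tally_events: inputs 6 and 2'.
Intended log window:
  2: process_batch: 4 entries, threshold 2
  3: clip_value start: n=4 cutoff=2
  4: tally_events: inputs 6 and 2
  5: driver got 6
Execution walk:
  clip_value([2, 11, 12, 2], 2) -> 0  [called from process_batch, line 9]
  process_batch([2, 11, 12, 2], 2) -> 4  [called from verify_load, line 23]
  tally_events(4, 2) -> 4  [called from verify_load, line 25]
  verify_load([2, 11, 12, 2], 2) -> 4  [called from main, line 31]
Origin of each log line:
  1: emitted by main (line 30)
  2: emitted by process_batch (line 8)
  3: emitted by clip_value (line 2)
  4: emitted by tally_events (line 14)
  5: emitted by main (line 32)
A correct fix: line 11: replace `2` with `3`.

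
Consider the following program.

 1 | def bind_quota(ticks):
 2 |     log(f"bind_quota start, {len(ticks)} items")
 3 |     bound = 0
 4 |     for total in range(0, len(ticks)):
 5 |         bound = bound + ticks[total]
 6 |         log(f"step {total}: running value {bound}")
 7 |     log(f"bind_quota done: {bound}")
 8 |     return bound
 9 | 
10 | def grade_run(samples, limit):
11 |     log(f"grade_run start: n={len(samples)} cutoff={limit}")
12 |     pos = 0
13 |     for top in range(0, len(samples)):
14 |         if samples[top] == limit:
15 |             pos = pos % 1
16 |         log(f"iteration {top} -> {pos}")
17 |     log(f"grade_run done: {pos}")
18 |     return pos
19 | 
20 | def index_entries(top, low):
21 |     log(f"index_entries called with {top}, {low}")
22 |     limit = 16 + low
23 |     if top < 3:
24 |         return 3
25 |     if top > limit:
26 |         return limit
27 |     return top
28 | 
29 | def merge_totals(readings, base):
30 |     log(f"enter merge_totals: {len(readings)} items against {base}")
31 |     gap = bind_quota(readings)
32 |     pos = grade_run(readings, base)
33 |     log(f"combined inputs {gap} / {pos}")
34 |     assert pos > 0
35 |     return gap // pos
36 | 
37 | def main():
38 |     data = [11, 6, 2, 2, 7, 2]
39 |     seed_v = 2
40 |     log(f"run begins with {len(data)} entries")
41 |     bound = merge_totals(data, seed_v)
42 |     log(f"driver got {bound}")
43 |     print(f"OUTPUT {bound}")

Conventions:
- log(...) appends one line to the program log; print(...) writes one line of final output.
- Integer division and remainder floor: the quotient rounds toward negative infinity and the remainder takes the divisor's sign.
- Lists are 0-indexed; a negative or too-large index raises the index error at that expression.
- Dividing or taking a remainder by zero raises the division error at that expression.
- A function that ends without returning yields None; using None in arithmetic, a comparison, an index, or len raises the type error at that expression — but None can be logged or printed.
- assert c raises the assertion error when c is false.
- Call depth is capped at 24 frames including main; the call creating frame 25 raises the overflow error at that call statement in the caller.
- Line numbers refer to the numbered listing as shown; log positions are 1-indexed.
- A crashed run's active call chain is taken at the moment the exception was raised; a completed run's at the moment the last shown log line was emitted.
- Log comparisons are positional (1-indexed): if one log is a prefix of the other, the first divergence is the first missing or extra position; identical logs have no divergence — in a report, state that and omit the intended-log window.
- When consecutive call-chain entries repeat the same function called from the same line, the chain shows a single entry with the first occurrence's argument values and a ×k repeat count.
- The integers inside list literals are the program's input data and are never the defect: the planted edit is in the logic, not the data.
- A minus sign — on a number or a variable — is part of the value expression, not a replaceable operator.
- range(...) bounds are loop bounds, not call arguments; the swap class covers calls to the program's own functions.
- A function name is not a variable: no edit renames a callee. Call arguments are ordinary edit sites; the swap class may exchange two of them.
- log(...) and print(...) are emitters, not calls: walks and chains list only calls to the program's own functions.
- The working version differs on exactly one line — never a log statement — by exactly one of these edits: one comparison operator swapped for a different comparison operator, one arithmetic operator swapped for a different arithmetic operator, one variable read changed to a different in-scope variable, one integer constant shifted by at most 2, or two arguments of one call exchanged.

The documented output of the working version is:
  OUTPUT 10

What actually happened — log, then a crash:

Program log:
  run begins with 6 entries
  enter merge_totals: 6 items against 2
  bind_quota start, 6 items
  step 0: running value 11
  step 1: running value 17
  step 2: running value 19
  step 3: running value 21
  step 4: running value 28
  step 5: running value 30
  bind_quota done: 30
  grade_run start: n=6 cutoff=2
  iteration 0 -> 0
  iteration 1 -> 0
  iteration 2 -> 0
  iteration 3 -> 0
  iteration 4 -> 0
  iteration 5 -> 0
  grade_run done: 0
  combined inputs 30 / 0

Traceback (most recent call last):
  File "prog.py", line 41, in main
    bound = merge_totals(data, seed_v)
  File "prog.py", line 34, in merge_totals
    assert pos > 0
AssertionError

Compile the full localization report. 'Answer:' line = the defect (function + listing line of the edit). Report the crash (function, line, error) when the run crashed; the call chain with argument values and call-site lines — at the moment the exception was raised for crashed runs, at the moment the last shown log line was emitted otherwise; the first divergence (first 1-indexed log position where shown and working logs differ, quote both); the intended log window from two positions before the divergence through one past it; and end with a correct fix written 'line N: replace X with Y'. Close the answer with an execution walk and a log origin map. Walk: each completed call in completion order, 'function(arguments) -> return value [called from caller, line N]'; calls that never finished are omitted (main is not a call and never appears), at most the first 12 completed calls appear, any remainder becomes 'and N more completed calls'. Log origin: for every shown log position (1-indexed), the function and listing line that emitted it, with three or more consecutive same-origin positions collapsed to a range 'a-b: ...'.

Answer: the defect is in grade_run at line 15.
Key fact: At log position 14 the runs split — shown 'iteration 2 -> 0', but the working version logs 'iteration 2 -> 1'.
Crash: merge_totals, line 34, AssertionError.
Call chain: main -> merge_totals([11, 6, 2, 2, 7, 2], 2) (called at line 41).
First divergence: at position 14 the run shows 'iteration 2 -> 0' where the working version logs 'iteration 2 -> 1'.
Intended log window:
  12: iteration 0 -> 0
  13: iteration 1 -> 0
  14: iteration 2 -> 1
  15: iteration 3 -> 2
Execution walk:
  bind_quota([11, 6, 2, 2, 7, 2]) -> 30  [called from merge_totals, line 31]
  grade_run([11, 6, 2, 2, 7, 2], 2) -> 0  [called from merge_totals, line 32]
Log origin:
  1 — main, line 40
  2 — merge_totals, line 30
  3 — bind_quota, line 2
  4-9 — bind_quota, line 6
  10 — bind_quota, line 7
  11 — grade_run, line 11
  12-17 — grade_run, line 16
  18 — grade_run, line 17
  19 — merge_totals, line 33
A correct fix: line 15: replace `%` with `+`.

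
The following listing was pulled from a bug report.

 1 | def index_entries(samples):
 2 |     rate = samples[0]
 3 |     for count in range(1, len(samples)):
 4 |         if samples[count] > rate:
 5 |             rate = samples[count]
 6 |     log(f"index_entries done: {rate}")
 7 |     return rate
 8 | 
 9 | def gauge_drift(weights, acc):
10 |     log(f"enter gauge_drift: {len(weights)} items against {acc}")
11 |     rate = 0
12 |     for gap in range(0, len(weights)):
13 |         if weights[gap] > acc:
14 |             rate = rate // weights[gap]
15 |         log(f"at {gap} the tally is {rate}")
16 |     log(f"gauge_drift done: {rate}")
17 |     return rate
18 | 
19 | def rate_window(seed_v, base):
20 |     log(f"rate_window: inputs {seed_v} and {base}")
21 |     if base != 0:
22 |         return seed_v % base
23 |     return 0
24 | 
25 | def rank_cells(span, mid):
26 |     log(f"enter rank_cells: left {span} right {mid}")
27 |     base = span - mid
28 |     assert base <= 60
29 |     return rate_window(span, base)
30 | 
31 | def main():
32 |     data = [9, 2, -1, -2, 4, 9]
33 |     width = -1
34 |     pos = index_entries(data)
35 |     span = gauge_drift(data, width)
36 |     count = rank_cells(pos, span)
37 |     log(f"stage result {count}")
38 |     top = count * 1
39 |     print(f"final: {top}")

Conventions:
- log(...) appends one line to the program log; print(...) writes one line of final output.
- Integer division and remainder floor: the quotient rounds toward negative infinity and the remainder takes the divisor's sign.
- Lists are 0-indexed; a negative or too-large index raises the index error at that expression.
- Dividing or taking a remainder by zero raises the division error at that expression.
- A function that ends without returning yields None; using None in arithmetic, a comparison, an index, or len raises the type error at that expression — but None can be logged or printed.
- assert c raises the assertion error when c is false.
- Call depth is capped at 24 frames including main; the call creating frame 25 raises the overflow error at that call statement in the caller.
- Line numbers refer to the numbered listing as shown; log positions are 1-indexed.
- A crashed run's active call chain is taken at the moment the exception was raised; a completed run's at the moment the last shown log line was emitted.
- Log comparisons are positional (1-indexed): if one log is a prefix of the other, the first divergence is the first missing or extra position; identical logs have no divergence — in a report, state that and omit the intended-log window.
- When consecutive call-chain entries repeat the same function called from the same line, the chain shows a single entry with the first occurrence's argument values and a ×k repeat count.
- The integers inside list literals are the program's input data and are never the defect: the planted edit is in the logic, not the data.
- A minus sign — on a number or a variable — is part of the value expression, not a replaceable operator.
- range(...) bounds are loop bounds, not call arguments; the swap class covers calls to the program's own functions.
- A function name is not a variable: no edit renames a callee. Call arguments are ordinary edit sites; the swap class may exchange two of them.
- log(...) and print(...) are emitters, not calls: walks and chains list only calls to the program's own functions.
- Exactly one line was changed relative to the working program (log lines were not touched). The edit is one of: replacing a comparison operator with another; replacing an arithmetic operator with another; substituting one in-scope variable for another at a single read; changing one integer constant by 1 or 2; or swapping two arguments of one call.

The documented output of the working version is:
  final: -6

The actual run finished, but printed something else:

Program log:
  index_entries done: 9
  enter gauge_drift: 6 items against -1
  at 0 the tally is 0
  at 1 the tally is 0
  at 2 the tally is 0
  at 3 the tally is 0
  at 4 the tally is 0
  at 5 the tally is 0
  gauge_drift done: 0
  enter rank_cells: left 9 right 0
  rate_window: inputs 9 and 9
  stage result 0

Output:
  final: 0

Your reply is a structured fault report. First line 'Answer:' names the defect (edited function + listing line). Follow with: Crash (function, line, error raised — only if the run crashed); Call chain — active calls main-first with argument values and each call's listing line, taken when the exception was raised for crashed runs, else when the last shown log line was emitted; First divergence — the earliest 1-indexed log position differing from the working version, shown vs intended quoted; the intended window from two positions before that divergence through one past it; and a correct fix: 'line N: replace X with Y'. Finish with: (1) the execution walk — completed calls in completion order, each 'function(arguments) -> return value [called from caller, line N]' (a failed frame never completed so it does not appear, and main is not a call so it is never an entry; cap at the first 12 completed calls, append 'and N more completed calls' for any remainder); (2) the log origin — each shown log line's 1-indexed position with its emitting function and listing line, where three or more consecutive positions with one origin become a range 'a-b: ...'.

Answer: the defect is in gauge_drift at line 14.
Key fact: At log position 3 the runs split — shown 'at 0 the tally is 0', but the working version logs 'at 0 the tally is 9'.
Call chain: main.
First divergence: position 3 — shown 'at 0 the tally is 0', intended 'at 0 the tally is 9'.
Intended log window:
  1: index_entries done: 9
  2: enter gauge_drift: 6 items against -1
  3: at 0 the tally is 9
  4: at 1 the tally is 11
Execution walk:
  index_entries([9, 2, -1, -2, 4, 9]) -> 9  [called from main, line 34]
  gauge_drift([9, 2, -1, -2, 4, 9], -1) -> 0  [called from main, line 35]
  rate_window(9, 9) -> 0  [called from rank_cells, line 29]
  rank_cells(9, 0) -> 0  [called from main, line 36]
Log origins:
  1 — index_entries, line 6
  2 — gauge_drift, line 10
  3-8 — gauge_drift, line 15
  9 — gauge_drift, line 16
  10 — rank_cells, line 26
  11 — rate_window, line 20
  12 — main, line 37
A correct fix: line 14: replace `//` with `+`.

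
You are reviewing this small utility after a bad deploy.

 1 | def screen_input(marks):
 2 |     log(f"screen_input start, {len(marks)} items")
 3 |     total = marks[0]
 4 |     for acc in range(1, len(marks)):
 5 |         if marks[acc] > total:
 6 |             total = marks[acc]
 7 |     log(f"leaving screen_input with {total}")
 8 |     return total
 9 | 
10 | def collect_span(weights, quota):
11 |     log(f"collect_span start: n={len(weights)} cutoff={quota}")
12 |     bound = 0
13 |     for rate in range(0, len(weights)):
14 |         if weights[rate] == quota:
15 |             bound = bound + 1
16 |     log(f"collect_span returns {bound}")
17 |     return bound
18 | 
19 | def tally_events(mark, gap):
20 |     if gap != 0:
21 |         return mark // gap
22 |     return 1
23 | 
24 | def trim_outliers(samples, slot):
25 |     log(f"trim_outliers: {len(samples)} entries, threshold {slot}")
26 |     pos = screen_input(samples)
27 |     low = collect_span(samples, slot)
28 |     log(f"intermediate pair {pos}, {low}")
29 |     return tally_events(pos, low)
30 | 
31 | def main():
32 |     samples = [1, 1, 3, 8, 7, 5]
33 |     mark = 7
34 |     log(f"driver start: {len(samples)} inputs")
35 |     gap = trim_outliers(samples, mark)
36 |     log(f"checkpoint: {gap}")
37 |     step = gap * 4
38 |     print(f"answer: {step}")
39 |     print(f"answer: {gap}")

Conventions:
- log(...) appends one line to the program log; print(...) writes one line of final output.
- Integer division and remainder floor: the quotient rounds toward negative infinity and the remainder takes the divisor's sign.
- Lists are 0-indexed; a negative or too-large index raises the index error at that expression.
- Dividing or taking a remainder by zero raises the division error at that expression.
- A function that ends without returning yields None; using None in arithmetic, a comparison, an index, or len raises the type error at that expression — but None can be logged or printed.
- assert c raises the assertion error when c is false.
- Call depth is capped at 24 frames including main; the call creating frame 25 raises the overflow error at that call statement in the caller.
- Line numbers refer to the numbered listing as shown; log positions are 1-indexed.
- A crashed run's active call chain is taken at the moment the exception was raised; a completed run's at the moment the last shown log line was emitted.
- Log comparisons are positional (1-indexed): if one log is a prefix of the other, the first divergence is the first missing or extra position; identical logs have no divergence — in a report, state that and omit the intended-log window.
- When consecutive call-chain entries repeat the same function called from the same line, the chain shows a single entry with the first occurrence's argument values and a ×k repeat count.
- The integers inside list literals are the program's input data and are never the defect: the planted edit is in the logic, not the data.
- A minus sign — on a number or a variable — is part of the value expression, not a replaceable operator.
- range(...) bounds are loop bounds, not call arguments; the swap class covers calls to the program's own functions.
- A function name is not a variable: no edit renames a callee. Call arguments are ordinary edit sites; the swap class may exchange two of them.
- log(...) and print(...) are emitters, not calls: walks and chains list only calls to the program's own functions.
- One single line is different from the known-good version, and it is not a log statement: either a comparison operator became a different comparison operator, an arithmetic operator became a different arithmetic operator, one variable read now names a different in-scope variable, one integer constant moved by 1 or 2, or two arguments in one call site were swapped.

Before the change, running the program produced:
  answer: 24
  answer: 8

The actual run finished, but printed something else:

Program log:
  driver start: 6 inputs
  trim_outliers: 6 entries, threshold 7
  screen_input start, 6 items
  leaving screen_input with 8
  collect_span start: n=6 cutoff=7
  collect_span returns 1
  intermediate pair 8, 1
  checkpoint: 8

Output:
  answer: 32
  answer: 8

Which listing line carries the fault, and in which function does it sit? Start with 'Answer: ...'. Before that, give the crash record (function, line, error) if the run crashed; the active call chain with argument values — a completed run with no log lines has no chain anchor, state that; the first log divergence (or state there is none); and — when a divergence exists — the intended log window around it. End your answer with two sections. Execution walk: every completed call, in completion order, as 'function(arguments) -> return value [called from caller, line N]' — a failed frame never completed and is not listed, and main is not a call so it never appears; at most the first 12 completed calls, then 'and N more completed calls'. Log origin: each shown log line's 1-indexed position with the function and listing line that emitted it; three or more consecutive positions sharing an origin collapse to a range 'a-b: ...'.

Answer: the defect is in main at line 37.
The tell: Log streams are identical — the defect surfaces only in the printed output.
Call chain: main.
First divergence: none; the two logs match at every position.
Execution walk:
  screen_input([1, 1, 3, 8, 7, 5]) -> 8  [called from trim_outliers, line 26]
  collect_span([1, 1, 3, 8, 7, 5], 7) -> 1  [called from trim_outliers, line 27]
  tally_events(8, 1) -> 8  [called from trim_outliers, line 29]
  trim_outliers([1, 1, 3, 8, 7, 5], 7) -> 8  [called from main, line 35]
Log line origins:
  1: from main, line 34
  2: from trim_outliers, line 25
  3: from screen_input, line 2
  4: from screen_input, line 7
  5: from collect_span, line 11
  6: from collect_span, line 16
  7: from trim_outliers, line 28
  8: from main, line 36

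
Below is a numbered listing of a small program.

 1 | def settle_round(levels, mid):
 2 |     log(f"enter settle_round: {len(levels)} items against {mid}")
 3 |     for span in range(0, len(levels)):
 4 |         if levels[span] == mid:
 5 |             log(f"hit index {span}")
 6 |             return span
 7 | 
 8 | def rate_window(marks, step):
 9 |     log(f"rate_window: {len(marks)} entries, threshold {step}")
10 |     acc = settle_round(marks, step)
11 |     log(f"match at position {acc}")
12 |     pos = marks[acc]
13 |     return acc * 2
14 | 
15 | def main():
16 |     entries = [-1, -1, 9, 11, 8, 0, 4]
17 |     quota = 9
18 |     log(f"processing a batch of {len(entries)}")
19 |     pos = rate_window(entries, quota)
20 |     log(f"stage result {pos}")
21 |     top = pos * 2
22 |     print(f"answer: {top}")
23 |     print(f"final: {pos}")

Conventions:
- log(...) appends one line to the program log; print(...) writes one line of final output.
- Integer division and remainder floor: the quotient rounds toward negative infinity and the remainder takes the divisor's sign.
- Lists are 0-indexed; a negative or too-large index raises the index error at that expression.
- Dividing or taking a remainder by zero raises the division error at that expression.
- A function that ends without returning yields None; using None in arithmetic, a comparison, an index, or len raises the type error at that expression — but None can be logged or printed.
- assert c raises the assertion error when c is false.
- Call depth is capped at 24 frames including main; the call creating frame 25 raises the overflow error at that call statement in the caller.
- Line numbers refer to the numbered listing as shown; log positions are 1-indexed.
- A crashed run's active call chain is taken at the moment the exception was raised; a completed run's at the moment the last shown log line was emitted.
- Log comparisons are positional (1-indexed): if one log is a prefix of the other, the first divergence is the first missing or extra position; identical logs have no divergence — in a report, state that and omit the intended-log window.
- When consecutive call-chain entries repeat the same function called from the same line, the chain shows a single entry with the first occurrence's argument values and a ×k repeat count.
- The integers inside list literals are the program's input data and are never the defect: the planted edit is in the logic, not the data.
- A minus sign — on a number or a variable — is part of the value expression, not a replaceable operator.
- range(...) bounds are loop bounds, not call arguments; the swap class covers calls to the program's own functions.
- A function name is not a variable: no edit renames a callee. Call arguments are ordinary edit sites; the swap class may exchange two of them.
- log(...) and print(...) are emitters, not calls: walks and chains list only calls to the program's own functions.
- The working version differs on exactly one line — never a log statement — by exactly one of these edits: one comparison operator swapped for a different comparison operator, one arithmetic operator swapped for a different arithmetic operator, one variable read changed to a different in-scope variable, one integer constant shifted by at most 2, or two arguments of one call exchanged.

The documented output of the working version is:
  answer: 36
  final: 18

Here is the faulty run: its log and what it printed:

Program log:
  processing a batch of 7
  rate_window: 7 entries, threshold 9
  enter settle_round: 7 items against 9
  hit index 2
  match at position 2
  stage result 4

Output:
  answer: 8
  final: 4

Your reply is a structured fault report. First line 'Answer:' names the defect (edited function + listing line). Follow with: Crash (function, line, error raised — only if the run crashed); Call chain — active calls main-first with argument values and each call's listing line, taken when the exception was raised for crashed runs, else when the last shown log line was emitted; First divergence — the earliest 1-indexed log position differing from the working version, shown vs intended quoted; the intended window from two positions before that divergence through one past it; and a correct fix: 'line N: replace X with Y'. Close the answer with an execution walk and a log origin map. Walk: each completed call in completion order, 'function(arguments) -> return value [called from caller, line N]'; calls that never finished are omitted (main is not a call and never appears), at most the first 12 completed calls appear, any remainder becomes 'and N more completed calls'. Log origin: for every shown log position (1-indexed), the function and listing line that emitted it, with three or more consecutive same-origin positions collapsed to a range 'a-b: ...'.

Answer: the defect is in rate_window at line 13.
Key fact: The earliest visible damage is log position 6 — 'stage result 4' rather than the intended 'stage result 18'.
Call chain: main.
First divergence: position 6 — the shown line 'stage result 4' should read 'stage result 18'.
Intended log window:
  4: hit index 2
  5: match at position 2
  6: stage result 18
Execution walk:
  settle_round([-1, -1, 9, 11, 8, 0, 4], 9) -> 2  [called from rate_window, line 10]
  rate_window([-1, -1, 9, 11, 8, 0, 4], 9) -> 4  [called from main, line 19]
Log origins:
  1 — main, line 18
  2 — rate_window, line 9
  3 — settle_round, line 2
  4 — settle_round, line 5
  5 — rate_window, line 11
  6 — main, line 20
A correct fix: line 13: replace `acc` with `pos`.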